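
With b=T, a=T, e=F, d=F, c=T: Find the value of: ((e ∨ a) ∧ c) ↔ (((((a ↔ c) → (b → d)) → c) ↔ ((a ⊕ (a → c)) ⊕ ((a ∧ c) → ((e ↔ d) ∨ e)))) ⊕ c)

F

e ∨ a = F ∨ T = T
(e ∨ a) ∧ c = T ∧ T = T
a ↔ c = T ↔ T = T
b → d = T → F = F
(a ↔ c) → (b → d) = T → F = F
((a ↔ c) → (b → d)) → c = F → T = T
a → c = T → T = T
a ⊕ (a → c) = T ⊕ T = F
a ∧ c = T ∧ T = T
e ↔ d = F ↔ F = T
(e ↔ d) ∨ e = T ∨ F = T
(a ∧ c) → ((e ↔ d) ∨ e) = T → T = T
(a ⊕ (a → c)) ⊕ ((a ∧ c) → ((e ↔ d) ∨ e)) = F ⊕ T = T
(((a ↔ c) → (b → d)) → c) ↔ ((a ⊕ (a → c)) ⊕ ((a ∧ c) → ((e ↔ d) ∨ e))) = T ↔ T = T
((((a ↔ c) → (b → d)) → c) ↔ ((a ⊕ (a → c)) ⊕ ((a ∧ c) → ((e ↔ d) ∨ e)))) ⊕ c = T ⊕ T = F
((e ∨ a) ∧ c) ↔ (((((a ↔ c) → (b → d)) → c) ↔ ((a ⊕ (a → c)) ⊕ ((a ∧ c) → ((e ↔ d) ∨ e)))) ⊕ c) = T ↔ F = F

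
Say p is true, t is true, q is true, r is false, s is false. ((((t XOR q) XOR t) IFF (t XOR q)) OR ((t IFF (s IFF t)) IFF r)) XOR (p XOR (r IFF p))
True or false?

Substituting p=true, t=true, q=true, r=false, s=false:
t XOR q = true XOR true = false
(t XOR q) XOR t = false XOR true = true
t XOR q = true XOR true = false
((t XOR q) XOR t) IFF (t XOR q) = true IFF false = false
s IFF t = false IFF true = false
t IFF (s IFF t) = true IFF false = false
(t IFF (s IFF t)) IFF r = false IFF false = true
(((t XOR q) XOR t) IFF (t XOR q)) OR ((t IFF (s IFF t)) IFF r) = false OR true = true
r IFF p = false IFF true = false
p XOR (r IFF p) = true XOR false = true
((((t XOR q) XOR t) IFF (t XOR q)) OR ((t IFF (s IFF t)) IFF r)) XOR (p XOR (r IFF p)) = true XOR true = false

false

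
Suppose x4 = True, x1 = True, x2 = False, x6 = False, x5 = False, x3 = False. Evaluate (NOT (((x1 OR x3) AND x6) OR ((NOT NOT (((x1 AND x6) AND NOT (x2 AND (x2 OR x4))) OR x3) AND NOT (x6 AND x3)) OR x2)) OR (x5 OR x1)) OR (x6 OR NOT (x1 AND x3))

Substituting x4=True, x1=True, x2=False, x6=False, x5=False, x3=False:
x1 OR x3 = True OR False = True
(x1 OR x3) AND x6 = True AND False = False
x1 AND x6 = True AND False = False
x2 OR x4 = False OR True = True
x2 AND (x2 OR x4) = False AND True = False
NOT (x2 AND (x2 OR x4)) = NOT False = True
(x1 AND x6) AND NOT (x2 AND (x2 OR x4)) = False AND True = False
((x1 AND x6) AND NOT (x2 AND (x2 OR x4))) OR x3 = False OR False = False
NOT (((x1 AND x6) AND NOT (x2 AND (x2 OR x4))) OR x3) = NOT False = True
NOT NOT (((x1 AND x6) AND NOT (x2 AND (x2 OR x4))) OR x3) = NOT True = False
x6 AND x3 = False AND False = False
NOT (x6 AND x3) = NOT False = True
NOT NOT (((x1 AND x6) AND NOT (x2 AND (x2 OR x4))) OR x3) AND NOT (x6 AND x3) = False AND True = False
(NOT NOT (((x1 AND x6) AND NOT (x2 AND (x2 OR x4))) OR x3) AND NOT (x6 AND x3)) OR x2 = False OR False = False
((x1 OR x3) AND x6) OR ((NOT NOT (((x1 AND x6) AND NOT (x2 AND (x2 OR x4))) OR x3) AND NOT (x6 AND x3)) OR x2) = False OR False = False
NOT (((x1 OR x3) AND x6) OR ((NOT NOT (((x1 AND x6) AND NOT (x2 AND (x2 OR x4))) OR x3) AND NOT (x6 AND x3)) OR x2)) = NOT False = True
x5 OR x1 = False OR True = True
NOT (((x1 OR x3) AND x6) OR ((NOT NOT (((x1 AND x6) AND NOT (x2 AND (x2 OR x4))) OR x3) AND NOT (x6 AND x3)) OR x2)) OR (x5 OR x1) = True OR True = True
x1 AND x3 = True AND False = False
NOT (x1 AND x3) = NOT False = True
x6 OR NOT (x1 AND x3) = False OR True = True
(NOT (((x1 OR x3) AND x6) OR ((NOT NOT (((x1 AND x6) AND NOT (x2 AND (x2 OR x4))) OR x3) AND NOT (x6 AND x3)) OR x2)) OR (x5 OR x1)) OR (x6 OR NOT (x1 AND x3)) = True OR True = True

True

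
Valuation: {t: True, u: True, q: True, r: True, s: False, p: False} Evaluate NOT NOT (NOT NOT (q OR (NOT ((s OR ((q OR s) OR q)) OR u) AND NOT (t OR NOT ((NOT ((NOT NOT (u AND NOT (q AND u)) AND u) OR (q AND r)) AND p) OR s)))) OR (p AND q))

True

q OR s = True OR False = True
(q OR s) OR q = True OR True = True
s OR ((q OR s) OR q) = False OR True = True
(s OR ((q OR s) OR q)) OR u = True OR True = True
NOT ((s OR ((q OR s) OR q)) OR u) = NOT True = False
q AND u = True AND True = True
NOT (q AND u) = NOT True = False
u AND NOT (q AND u) = True AND False = False
NOT (u AND NOT (q AND u)) = NOT False = True
NOT NOT (u AND NOT (q AND u)) = NOT True = False
NOT NOT (u AND NOT (q AND u)) AND u = False AND True = False
q AND r = True AND True = True
(NOT NOT (u AND NOT (q AND u)) AND u) OR (q AND r) = False OR True = True
NOT ((NOT NOT (u AND NOT (q AND u)) AND u) OR (q AND r)) = NOT True = False
NOT ((NOT NOT (u AND NOT (q AND u)) AND u) OR (q AND r)) AND p = False AND False = False
(NOT ((NOT NOT (u AND NOT (q AND u)) AND u) OR (q AND r)) AND p) OR s = False OR False = False
NOT ((NOT ((NOT NOT (u AND NOT (q AND u)) AND u) OR (q AND r)) AND p) OR s) = NOT False = True
t OR NOT ((NOT ((NOT NOT (u AND NOT (q AND u)) AND u) OR (q AND r)) AND p) OR s) = True OR True = True
NOT (t OR NOT ((NOT ((NOT NOT (u AND NOT (q AND u)) AND u) OR (q AND r)) AND p) OR s)) = NOT True = False
NOT ((s OR ((q OR s) OR q)) OR u) AND NOT (t OR NOT ((NOT ((NOT NOT (u AND NOT (q AND u)) AND u) OR (q AND r)) AND p) OR s)) = False AND False = False
q OR (NOT ((s OR ((q OR s) OR q)) OR u) AND NOT (t OR NOT ((NOT ((NOT NOT (u AND NOT (q AND u)) AND u) OR (q AND r)) AND p) OR s))) = True OR False = True
NOT (q OR (NOT ((s OR ((q OR s) OR q)) OR u) AND NOT (t OR NOT ((NOT ((NOT NOT (u AND NOT (q AND u)) AND u) OR (q AND r)) AND p) OR s)))) = NOT True = False
NOT NOT (q OR (NOT ((s OR ((q OR s) OR q)) OR u) AND NOT (t OR NOT ((NOT ((NOT NOT (u AND NOT (q AND u)) AND u) OR (q AND r)) AND p) OR s)))) = NOT False = True
p AND q = False AND True = False
NOT NOT (q OR (NOT ((s OR ((q OR s) OR q)) OR u) AND NOT (t OR NOT ((NOT ((NOT NOT (u AND NOT (q AND u)) AND u) OR (q AND r)) AND p) OR s)))) OR (p AND q) = True OR False = True
NOT (NOT NOT (q OR (NOT ((s OR ((q OR s) OR q)) OR u) AND NOT (t OR NOT ((NOT ((NOT NOT (u AND NOT (q AND u)) AND u) OR (q AND r)) AND p) OR s)))) OR (p AND q)) = NOT True = False
NOT NOT (NOT NOT (q OR (NOT ((s OR ((q OR s) OR q)) OR u) AND NOT (t OR NOT ((NOT ((NOT NOT (u AND NOT (q AND u)) AND u) OR (q AND r)) AND p) OR s)))) OR (p AND q)) = NOT False = True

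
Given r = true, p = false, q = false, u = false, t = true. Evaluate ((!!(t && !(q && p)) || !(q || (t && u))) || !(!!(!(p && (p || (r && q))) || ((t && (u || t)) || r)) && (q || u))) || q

q && p = false && false = false
!(q && p) = !false = true
t && !(q && p) = true && true = true
!(t && !(q && p)) = !true = false
!!(t && !(q && p)) = !false = true
t && u = true && false = false
q || (t && u) = false || false = false
!(q || (t && u)) = !false = true
!!(t && !(q && p)) || !(q || (t && u)) = true || true = true
r && q = true && false = false
p || (r && q) = false || false = false
p && (p || (r && q)) = false && false = false
!(p && (p || (r && q))) = !false = true
u || t = false || true = true
t && (u || t) = true && true = true
(t && (u || t)) || r = true || true = true
!(p && (p || (r && q))) || ((t && (u || t)) || r) = true || true = true
!(!(p && (p || (r && q))) || ((t && (u || t)) || r)) = !true = false
!!(!(p && (p || (r && q))) || ((t && (u || t)) || r)) = !false = true
q || u = false || false = false
!!(!(p && (p || (r && q))) || ((t && (u || t)) || r)) && (q || u) = true && false = false
!(!!(!(p && (p || (r && q))) || ((t && (u || t)) || r)) && (q || u)) = !false = true
(!!(t && !(q && p)) || !(q || (t && u))) || !(!!(!(p && (p || (r && q))) || ((t && (u || t)) || r)) && (q || u)) = true || true = true
((!!(t && !(q && p)) || !(q || (t && u))) || !(!!(!(p && (p || (r && q))) || ((t && (u || t)) || r)) && (q || u))) || q = true || false = true

true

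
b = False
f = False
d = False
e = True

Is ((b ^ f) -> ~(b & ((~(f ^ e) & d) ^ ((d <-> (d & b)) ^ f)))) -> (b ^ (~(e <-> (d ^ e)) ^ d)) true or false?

b ^ f = False ^ False = False
f ^ e = False ^ True = True
~(f ^ e) = ~True = False
~(f ^ e) & d = False & False = False
d & b = False & False = False
d <-> (d & b) = False <-> False = True
(d <-> (d & b)) ^ f = True ^ False = True
(~(f ^ e) & d) ^ ((d <-> (d & b)) ^ f) = False ^ True = True
b & ((~(f ^ e) & d) ^ ((d <-> (d & b)) ^ f)) = False & True = False
~(b & ((~(f ^ e) & d) ^ ((d <-> (d & b)) ^ f))) = ~False = True
(b ^ f) -> ~(b & ((~(f ^ e) & d) ^ ((d <-> (d & b)) ^ f))) = False -> True = True
d ^ e = False ^ True = True
e <-> (d ^ e) = True <-> True = True
~(e <-> (d ^ e)) = ~True = False
~(e <-> (d ^ e)) ^ d = False ^ False = False
b ^ (~(e <-> (d ^ e)) ^ d) = False ^ False = False
((b ^ f) -> ~(b & ((~(f ^ e) & d) ^ ((d <-> (d & b)) ^ f)))) -> (b ^ (~(e <-> (d ^ e)) ^ d)) = True -> False = False

False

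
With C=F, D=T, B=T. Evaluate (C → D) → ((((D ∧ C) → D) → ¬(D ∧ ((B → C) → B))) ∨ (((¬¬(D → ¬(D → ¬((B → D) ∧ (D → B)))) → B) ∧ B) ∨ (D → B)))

T

Substituting C=F, D=T, B=T:
C → D = F → T = T
D ∧ C = T ∧ F = F
(D ∧ C) → D = F → T = T
B → C = T → F = F
(B → C) → B = F → T = T
D ∧ ((B → C) → B) = T ∧ T = T
¬(D ∧ ((B → C) → B)) = ¬T = F
((D ∧ C) → D) → ¬(D ∧ ((B → C) → B)) = T → F = F
B → D = T → T = T
D → B = T → T = T
(B → D) ∧ (D → B) = T ∧ T = T
¬((B → D) ∧ (D → B)) = ¬T = F
D → ¬((B → D) ∧ (D → B)) = T → F = F
¬(D → ¬((B → D) ∧ (D → B))) = ¬F = T
D → ¬(D → ¬((B → D) ∧ (D → B))) = T → T = T
¬(D → ¬(D → ¬((B → D) ∧ (D → B)))) = ¬T = F
¬¬(D → ¬(D → ¬((B → D) ∧ (D → B)))) = ¬F = T
¬¬(D → ¬(D → ¬((B → D) ∧ (D → B)))) → B = T → T = T
(¬¬(D → ¬(D → ¬((B → D) ∧ (D → B)))) → B) ∧ B = T ∧ T = T
D → B = T → T = T
((¬¬(D → ¬(D → ¬((B → D) ∧ (D → B)))) → B) ∧ B) ∨ (D → B) = T ∨ T = T
(((D ∧ C) → D) → ¬(D ∧ ((B → C) → B))) ∨ (((¬¬(D → ¬(D → ¬((B → D) ∧ (D → B)))) → B) ∧ B) ∨ (D → B)) = F ∨ T = T
(C → D) → ((((D ∧ C) → D) → ¬(D ∧ ((B → C) → B))) ∨ (((¬¬(D → ¬(D → ¬((B → D) ∧ (D → B)))) → B) ∧ B) ∨ (D → B))) = T → T = T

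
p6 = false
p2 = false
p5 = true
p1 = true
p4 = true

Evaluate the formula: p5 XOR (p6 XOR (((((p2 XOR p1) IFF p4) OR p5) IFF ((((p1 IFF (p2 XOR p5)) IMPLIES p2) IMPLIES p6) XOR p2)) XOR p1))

true

Substituting p6=false, p2=false, p5=true, p1=true, p4=true:
p2 XOR p1 = false XOR true = true
(p2 XOR p1) IFF p4 = true IFF true = true
((p2 XOR p1) IFF p4) OR p5 = true OR true = true
p2 XOR p5 = false XOR true = true
p1 IFF (p2 XOR p5) = true IFF true = true
(p1 IFF (p2 XOR p5)) IMPLIES p2 = true IMPLIES false = false
((p1 IFF (p2 XOR p5)) IMPLIES p2) IMPLIES p6 = false IMPLIES false = true
(((p1 IFF (p2 XOR p5)) IMPLIES p2) IMPLIES p6) XOR p2 = true XOR false = true
(((p2 XOR p1) IFF p4) OR p5) IFF ((((p1 IFF (p2 XOR p5)) IMPLIES p2) IMPLIES p6) XOR p2) = true IFF true = true
((((p2 XOR p1) IFF p4) OR p5) IFF ((((p1 IFF (p2 XOR p5)) IMPLIES p2) IMPLIES p6) XOR p2)) XOR p1 = true XOR true = false
p6 XOR (((((p2 XOR p1) IFF p4) OR p5) IFF ((((p1 IFF (p2 XOR p5)) IMPLIES p2) IMPLIES p6) XOR p2)) XOR p1) = false XOR false = false
p5 XOR (p6 XOR (((((p2 XOR p1) IFF p4) OR p5) IFF ((((p1 IFF (p2 XOR p5)) IMPLIES p2) IMPLIES p6) XOR p2)) XOR p1)) = true XOR false = true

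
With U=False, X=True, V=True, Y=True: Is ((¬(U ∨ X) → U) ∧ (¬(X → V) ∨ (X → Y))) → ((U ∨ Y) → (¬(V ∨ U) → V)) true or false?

Substituting U=False, X=True, V=True, Y=True:
U ∨ X = False ∨ True = True
¬(U ∨ X) = ¬True = False
¬(U ∨ X) → U = False → False = True
X → V = True → True = True
¬(X → V) = ¬True = False
X → Y = True → True = True
¬(X → V) ∨ (X → Y) = False ∨ True = True
(¬(U ∨ X) → U) ∧ (¬(X → V) ∨ (X → Y)) = True ∧ True = True
U ∨ Y = False ∨ True = True
V ∨ U = True ∨ False = True
¬(V ∨ U) = ¬True = False
¬(V ∨ U) → V = False → True = True
(U ∨ Y) → (¬(V ∨ U) → V) = True → True = True
((¬(U ∨ X) → U) ∧ (¬(X → V) ∨ (X → Y))) → ((U ∨ Y) → (¬(V ∨ U) → V)) = True → True = True

True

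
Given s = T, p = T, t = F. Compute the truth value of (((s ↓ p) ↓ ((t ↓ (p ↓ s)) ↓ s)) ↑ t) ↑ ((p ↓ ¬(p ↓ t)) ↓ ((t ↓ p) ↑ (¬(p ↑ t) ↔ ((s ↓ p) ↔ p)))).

s ↓ p = T ↓ T = F
p ↓ s = T ↓ T = F
t ↓ (p ↓ s) = F ↓ F = T
(t ↓ (p ↓ s)) ↓ s = T ↓ T = F
(s ↓ p) ↓ ((t ↓ (p ↓ s)) ↓ s) = F ↓ F = T
((s ↓ p) ↓ ((t ↓ (p ↓ s)) ↓ s)) ↑ t = T ↑ F = T
p ↓ t = T ↓ F = F
¬(p ↓ t) = ¬F = T
p ↓ ¬(p ↓ t) = T ↓ T = F
t ↓ p = F ↓ T = F
p ↑ t = T ↑ F = T
¬(p ↑ t) = ¬T = F
s ↓ p = T ↓ T = F
(s ↓ p) ↔ p = F ↔ T = F
¬(p ↑ t) ↔ ((s ↓ p) ↔ p) = F ↔ F = T
(t ↓ p) ↑ (¬(p ↑ t) ↔ ((s ↓ p) ↔ p)) = F ↑ T = T
(p ↓ ¬(p ↓ t)) ↓ ((t ↓ p) ↑ (¬(p ↑ t) ↔ ((s ↓ p) ↔ p))) = F ↓ T = F
(((s ↓ p) ↓ ((t ↓ (p ↓ s)) ↓ s)) ↑ t) ↑ ((p ↓ ¬(p ↓ t)) ↓ ((t ↓ p) ↑ (¬(p ↑ t) ↔ ((s ↓ p) ↔ p)))) = T ↑ F = T

T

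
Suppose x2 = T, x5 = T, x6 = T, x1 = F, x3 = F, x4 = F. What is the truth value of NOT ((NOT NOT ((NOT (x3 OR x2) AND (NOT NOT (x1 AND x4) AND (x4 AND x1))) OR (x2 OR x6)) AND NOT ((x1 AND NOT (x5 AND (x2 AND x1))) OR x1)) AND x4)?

T

x3 OR x2 = F OR T = T
NOT (x3 OR x2) = NOT T = F
x1 AND x4 = F AND F = F
NOT (x1 AND x4) = NOT F = T
NOT NOT (x1 AND x4) = NOT T = F
x4 AND x1 = F AND F = F
NOT NOT (x1 AND x4) AND (x4 AND x1) = F AND F = F
NOT (x3 OR x2) AND (NOT NOT (x1 AND x4) AND (x4 AND x1)) = F AND F = F
x2 OR x6 = T OR T = T
(NOT (x3 OR x2) AND (NOT NOT (x1 AND x4) AND (x4 AND x1))) OR (x2 OR x6) = F OR T = T
NOT ((NOT (x3 OR x2) AND (NOT NOT (x1 AND x4) AND (x4 AND x1))) OR (x2 OR x6)) = NOT T = F
NOT NOT ((NOT (x3 OR x2) AND (NOT NOT (x1 AND x4) AND (x4 AND x1))) OR (x2 OR x6)) = NOT F = T
x2 AND x1 = T AND F = F
x5 AND (x2 AND x1) = T AND F = F
NOT (x5 AND (x2 AND x1)) = NOT F = T
x1 AND NOT (x5 AND (x2 AND x1)) = F AND T = F
(x1 AND NOT (x5 AND (x2 AND x1))) OR x1 = F OR F = F
NOT ((x1 AND NOT (x5 AND (x2 AND x1))) OR x1) = NOT F = T
NOT NOT ((NOT (x3 OR x2) AND (NOT NOT (x1 AND x4) AND (x4 AND x1))) OR (x2 OR x6)) AND NOT ((x1 AND NOT (x5 AND (x2 AND x1))) OR x1) = T AND T = T
(NOT NOT ((NOT (x3 OR x2) AND (NOT NOT (x1 AND x4) AND (x4 AND x1))) OR (x2 OR x6)) AND NOT ((x1 AND NOT (x5 AND (x2 AND x1))) OR x1)) AND x4 = T AND F = F
NOT ((NOT NOT ((NOT (x3 OR x2) AND (NOT NOT (x1 AND x4) AND (x4 AND x1))) OR (x2 OR x6)) AND NOT ((x1 AND NOT (x5 AND (x2 AND x1))) OR x1)) AND x4) = NOT F = T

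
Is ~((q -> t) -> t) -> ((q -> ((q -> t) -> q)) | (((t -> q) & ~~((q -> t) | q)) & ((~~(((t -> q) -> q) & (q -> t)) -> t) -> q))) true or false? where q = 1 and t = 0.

1

q -> t = 1 -> 0 = 0
(q -> t) -> t = 0 -> 0 = 1
~((q -> t) -> t) = ~1 = 0
q -> t = 1 -> 0 = 0
(q -> t) -> q = 0 -> 1 = 1
q -> ((q -> t) -> q) = 1 -> 1 = 1
t -> q = 0 -> 1 = 1
q -> t = 1 -> 0 = 0
(q -> t) | q = 0 | 1 = 1
~((q -> t) | q) = ~1 = 0
~~((q -> t) | q) = ~0 = 1
(t -> q) & ~~((q -> t) | q) = 1 & 1 = 1
t -> q = 0 -> 1 = 1
(t -> q) -> q = 1 -> 1 = 1
q -> t = 1 -> 0 = 0
((t -> q) -> q) & (q -> t) = 1 & 0 = 0
~(((t -> q) -> q) & (q -> t)) = ~0 = 1
~~(((t -> q) -> q) & (q -> t)) = ~1 = 0
~~(((t -> q) -> q) & (q -> t)) -> t = 0 -> 0 = 1
(~~(((t -> q) -> q) & (q -> t)) -> t) -> q = 1 -> 1 = 1
((t -> q) & ~~((q -> t) | q)) & ((~~(((t -> q) -> q) & (q -> t)) -> t) -> q) = 1 & 1 = 1
(q -> ((q -> t) -> q)) | (((t -> q) & ~~((q -> t) | q)) & ((~~(((t -> q) -> q) & (q -> t)) -> t) -> q)) = 1 | 1 = 1
~((q -> t) -> t) -> ((q -> ((q -> t) -> q)) | (((t -> q) & ~~((q -> t) | q)) & ((~~(((t -> q) -> q) & (q -> t)) -> t) -> q))) = 0 -> 1 = 1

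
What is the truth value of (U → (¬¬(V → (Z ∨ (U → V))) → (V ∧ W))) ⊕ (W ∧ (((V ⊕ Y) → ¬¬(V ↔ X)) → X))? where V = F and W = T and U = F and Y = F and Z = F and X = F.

T

U → V = F → F = T
Z ∨ (U → V) = F ∨ T = T
V → (Z ∨ (U → V)) = F → T = T
¬(V → (Z ∨ (U → V))) = ¬T = F
¬¬(V → (Z ∨ (U → V))) = ¬F = T
V ∧ W = F ∧ T = F
¬¬(V → (Z ∨ (U → V))) → (V ∧ W) = T → F = F
U → (¬¬(V → (Z ∨ (U → V))) → (V ∧ W)) = F → F = T
V ⊕ Y = F ⊕ F = F
V ↔ X = F ↔ F = T
¬(V ↔ X) = ¬T = F
¬¬(V ↔ X) = ¬F = T
(V ⊕ Y) → ¬¬(V ↔ X) = F → T = T
((V ⊕ Y) → ¬¬(V ↔ X)) → X = T → F = F
W ∧ (((V ⊕ Y) → ¬¬(V ↔ X)) → X) = T ∧ F = F
(U → (¬¬(V → (Z ∨ (U → V))) → (V ∧ W))) ⊕ (W ∧ (((V ⊕ Y) → ¬¬(V ↔ X)) → X)) = T ⊕ F = T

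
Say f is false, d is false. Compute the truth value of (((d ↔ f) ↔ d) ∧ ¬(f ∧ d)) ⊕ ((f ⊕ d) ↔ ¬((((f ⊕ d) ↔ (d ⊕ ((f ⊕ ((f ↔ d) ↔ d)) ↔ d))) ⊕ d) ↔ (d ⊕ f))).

True

d ↔ f = False ↔ False = True
(d ↔ f) ↔ d = True ↔ False = False
f ∧ d = False ∧ False = False
¬(f ∧ d) = ¬False = True
((d ↔ f) ↔ d) ∧ ¬(f ∧ d) = False ∧ True = False
f ⊕ d = False ⊕ False = False
f ⊕ d = False ⊕ False = False
f ↔ d = False ↔ False = True
(f ↔ d) ↔ d = True ↔ False = False
f ⊕ ((f ↔ d) ↔ d) = False ⊕ False = False
(f ⊕ ((f ↔ d) ↔ d)) ↔ d = False ↔ False = True
d ⊕ ((f ⊕ ((f ↔ d) ↔ d)) ↔ d) = False ⊕ True = True
(f ⊕ d) ↔ (d ⊕ ((f ⊕ ((f ↔ d) ↔ d)) ↔ d)) = False ↔ True = False
((f ⊕ d) ↔ (d ⊕ ((f ⊕ ((f ↔ d) ↔ d)) ↔ d))) ⊕ d = False ⊕ False = False
d ⊕ f = False ⊕ False = False
(((f ⊕ d) ↔ (d ⊕ ((f ⊕ ((f ↔ d) ↔ d)) ↔ d))) ⊕ d) ↔ (d ⊕ f) = False ↔ False = True
¬((((f ⊕ d) ↔ (d ⊕ ((f ⊕ ((f ↔ d) ↔ d)) ↔ d))) ⊕ d) ↔ (d ⊕ f)) = ¬True = False
(f ⊕ d) ↔ ¬((((f ⊕ d) ↔ (d ⊕ ((f ⊕ ((f ↔ d) ↔ d)) ↔ d))) ⊕ d) ↔ (d ⊕ f)) = False ↔ False = True
(((d ↔ f) ↔ d) ∧ ¬(f ∧ d)) ⊕ ((f ⊕ d) ↔ ¬((((f ⊕ d) ↔ (d ⊕ ((f ⊕ ((f ↔ d) ↔ d)) ↔ d))) ⊕ d) ↔ (d ⊕ f))) = False ⊕ True = True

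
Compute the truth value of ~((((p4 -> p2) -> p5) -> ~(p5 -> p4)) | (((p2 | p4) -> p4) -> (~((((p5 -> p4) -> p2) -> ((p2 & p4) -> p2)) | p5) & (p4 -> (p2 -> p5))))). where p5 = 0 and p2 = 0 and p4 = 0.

0

p4 -> p2 = 0 -> 0 = 1
(p4 -> p2) -> p5 = 1 -> 0 = 0
p5 -> p4 = 0 -> 0 = 1
~(p5 -> p4) = ~1 = 0
((p4 -> p2) -> p5) -> ~(p5 -> p4) = 0 -> 0 = 1
p2 | p4 = 0 | 0 = 0
(p2 | p4) -> p4 = 0 -> 0 = 1
p5 -> p4 = 0 -> 0 = 1
(p5 -> p4) -> p2 = 1 -> 0 = 0
p2 & p4 = 0 & 0 = 0
(p2 & p4) -> p2 = 0 -> 0 = 1
((p5 -> p4) -> p2) -> ((p2 & p4) -> p2) = 0 -> 1 = 1
(((p5 -> p4) -> p2) -> ((p2 & p4) -> p2)) | p5 = 1 | 0 = 1
~((((p5 -> p4) -> p2) -> ((p2 & p4) -> p2)) | p5) = ~1 = 0
p2 -> p5 = 0 -> 0 = 1
p4 -> (p2 -> p5) = 0 -> 1 = 1
~((((p5 -> p4) -> p2) -> ((p2 & p4) -> p2)) | p5) & (p4 -> (p2 -> p5)) = 0 & 1 = 0
((p2 | p4) -> p4) -> (~((((p5 -> p4) -> p2) -> ((p2 & p4) -> p2)) | p5) & (p4 -> (p2 -> p5))) = 1 -> 0 = 0
(((p4 -> p2) -> p5) -> ~(p5 -> p4)) | (((p2 | p4) -> p4) -> (~((((p5 -> p4) -> p2) -> ((p2 & p4) -> p2)) | p5) & (p4 -> (p2 -> p5)))) = 1 | 0 = 1
~((((p4 -> p2) -> p5) -> ~(p5 -> p4)) | (((p2 | p4) -> p4) -> (~((((p5 -> p4) -> p2) -> ((p2 & p4) -> p2)) | p5) & (p4 -> (p2 -> p5))))) = ~1 = 0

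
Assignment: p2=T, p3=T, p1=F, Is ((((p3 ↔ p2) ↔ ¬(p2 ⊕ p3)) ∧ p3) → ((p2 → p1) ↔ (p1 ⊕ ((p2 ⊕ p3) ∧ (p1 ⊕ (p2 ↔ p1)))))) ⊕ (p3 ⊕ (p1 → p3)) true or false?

p3 ↔ p2 = T ↔ T = T
p2 ⊕ p3 = T ⊕ T = F
¬(p2 ⊕ p3) = ¬F = T
(p3 ↔ p2) ↔ ¬(p2 ⊕ p3) = T ↔ T = T
((p3 ↔ p2) ↔ ¬(p2 ⊕ p3)) ∧ p3 = T ∧ T = T
p2 → p1 = T → F = F
p2 ⊕ p3 = T ⊕ T = F
p2 ↔ p1 = T ↔ F = F
p1 ⊕ (p2 ↔ p1) = F ⊕ F = F
(p2 ⊕ p3) ∧ (p1 ⊕ (p2 ↔ p1)) = F ∧ F = F
p1 ⊕ ((p2 ⊕ p3) ∧ (p1 ⊕ (p2 ↔ p1))) = F ⊕ F = F
(p2 → p1) ↔ (p1 ⊕ ((p2 ⊕ p3) ∧ (p1 ⊕ (p2 ↔ p1)))) = F ↔ F = T
(((p3 ↔ p2) ↔ ¬(p2 ⊕ p3)) ∧ p3) → ((p2 → p1) ↔ (p1 ⊕ ((p2 ⊕ p3) ∧ (p1 ⊕ (p2 ↔ p1))))) = T → T = T
p1 → p3 = F → T = T
p3 ⊕ (p1 → p3) = T ⊕ T = F
((((p3 ↔ p2) ↔ ¬(p2 ⊕ p3)) ∧ p3) → ((p2 → p1) ↔ (p1 ⊕ ((p2 ⊕ p3) ∧ (p1 ⊕ (p2 ↔ p1)))))) ⊕ (p3 ⊕ (p1 → p3)) = T ⊕ F = T

T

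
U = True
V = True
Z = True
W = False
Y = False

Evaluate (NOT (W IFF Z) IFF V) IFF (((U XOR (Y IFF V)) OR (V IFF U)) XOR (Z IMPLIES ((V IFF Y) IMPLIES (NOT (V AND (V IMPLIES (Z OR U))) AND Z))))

False

W IFF Z = False IFF True = False
NOT (W IFF Z) = NOT False = True
NOT (W IFF Z) IFF V = True IFF True = True
Y IFF V = False IFF True = False
U XOR (Y IFF V) = True XOR False = True
V IFF U = True IFF True = True
(U XOR (Y IFF V)) OR (V IFF U) = True OR True = True
V IFF Y = True IFF False = False
Z OR U = True OR True = True
V IMPLIES (Z OR U) = True IMPLIES True = True
V AND (V IMPLIES (Z OR U)) = True AND True = True
NOT (V AND (V IMPLIES (Z OR U))) = NOT True = False
NOT (V AND (V IMPLIES (Z OR U))) AND Z = False AND True = False
(V IFF Y) IMPLIES (NOT (V AND (V IMPLIES (Z OR U))) AND Z) = False IMPLIES False = True
Z IMPLIES ((V IFF Y) IMPLIES (NOT (V AND (V IMPLIES (Z OR U))) AND Z)) = True IMPLIES True = True
((U XOR (Y IFF V)) OR (V IFF U)) XOR (Z IMPLIES ((V IFF Y) IMPLIES (NOT (V AND (V IMPLIES (Z OR U))) AND Z))) = True XOR True = False
(NOT (W IFF Z) IFF V) IFF (((U XOR (Y IFF V)) OR (V IFF U)) XOR (Z IMPLIES ((V IFF Y) IMPLIES (NOT (V AND (V IMPLIES (Z OR U))) AND Z)))) = True IFF False = False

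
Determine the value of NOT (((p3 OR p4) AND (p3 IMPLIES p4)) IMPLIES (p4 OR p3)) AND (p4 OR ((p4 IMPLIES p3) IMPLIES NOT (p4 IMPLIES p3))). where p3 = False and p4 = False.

p3 OR p4 = False OR False = False
p3 IMPLIES p4 = False IMPLIES False = True
(p3 OR p4) AND (p3 IMPLIES p4) = False AND True = False
p4 OR p3 = False OR False = False
((p3 OR p4) AND (p3 IMPLIES p4)) IMPLIES (p4 OR p3) = False IMPLIES False = True
NOT (((p3 OR p4) AND (p3 IMPLIES p4)) IMPLIES (p4 OR p3)) = NOT True = False
p4 IMPLIES p3 = False IMPLIES False = True
p4 IMPLIES p3 = False IMPLIES False = True
NOT (p4 IMPLIES p3) = NOT True = False
(p4 IMPLIES p3) IMPLIES NOT (p4 IMPLIES p3) = True IMPLIES False = False
p4 OR ((p4 IMPLIES p3) IMPLIES NOT (p4 IMPLIES p3)) = False OR False = False
NOT (((p3 OR p4) AND (p3 IMPLIES p4)) IMPLIES (p4 OR p3)) AND (p4 OR ((p4 IMPLIES p3) IMPLIES NOT (p4 IMPLIES p3))) = False AND False = False

False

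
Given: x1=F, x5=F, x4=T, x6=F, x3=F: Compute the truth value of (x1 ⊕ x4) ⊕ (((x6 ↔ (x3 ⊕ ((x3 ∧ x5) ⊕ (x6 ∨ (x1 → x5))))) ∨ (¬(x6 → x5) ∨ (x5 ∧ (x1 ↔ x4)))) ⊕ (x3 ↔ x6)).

x1 ⊕ x4 = F ⊕ T = T
x3 ∧ x5 = F ∧ F = F
x1 → x5 = F → F = T
x6 ∨ (x1 → x5) = F ∨ T = T
(x3 ∧ x5) ⊕ (x6 ∨ (x1 → x5)) = F ⊕ T = T
x3 ⊕ ((x3 ∧ x5) ⊕ (x6 ∨ (x1 → x5))) = F ⊕ T = T
x6 ↔ (x3 ⊕ ((x3 ∧ x5) ⊕ (x6 ∨ (x1 → x5)))) = F ↔ T = F
x6 → x5 = F → F = T
¬(x6 → x5) = ¬T = F
x1 ↔ x4 = F ↔ T = F
x5 ∧ (x1 ↔ x4) = F ∧ F = F
¬(x6 → x5) ∨ (x5 ∧ (x1 ↔ x4)) = F ∨ F = F
(x6 ↔ (x3 ⊕ ((x3 ∧ x5) ⊕ (x6 ∨ (x1 → x5))))) ∨ (¬(x6 → x5) ∨ (x5 ∧ (x1 ↔ x4))) = F ∨ F = F
x3 ↔ x6 = F ↔ F = T
((x6 ↔ (x3 ⊕ ((x3 ∧ x5) ⊕ (x6 ∨ (x1 → x5))))) ∨ (¬(x6 → x5) ∨ (x5 ∧ (x1 ↔ x4)))) ⊕ (x3 ↔ x6) = F ⊕ T = T
(x1 ⊕ x4) ⊕ (((x6 ↔ (x3 ⊕ ((x3 ∧ x5) ⊕ (x6 ∨ (x1 → x5))))) ∨ (¬(x6 → x5) ∨ (x5 ∧ (x1 ↔ x4)))) ⊕ (x3 ↔ x6)) = T ⊕ T = F

F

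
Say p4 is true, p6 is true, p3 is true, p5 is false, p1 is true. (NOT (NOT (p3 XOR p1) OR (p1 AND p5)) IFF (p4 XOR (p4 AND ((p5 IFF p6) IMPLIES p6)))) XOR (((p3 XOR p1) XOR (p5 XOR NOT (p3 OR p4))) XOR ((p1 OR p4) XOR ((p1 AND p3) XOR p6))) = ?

False

p3 XOR p1 = True XOR True = False
NOT (p3 XOR p1) = NOT False = True
p1 AND p5 = True AND False = False
NOT (p3 XOR p1) OR (p1 AND p5) = True OR False = True
NOT (NOT (p3 XOR p1) OR (p1 AND p5)) = NOT True = False
p5 IFF p6 = False IFF True = False
(p5 IFF p6) IMPLIES p6 = False IMPLIES True = True
p4 AND ((p5 IFF p6) IMPLIES p6) = True AND True = True
p4 XOR (p4 AND ((p5 IFF p6) IMPLIES p6)) = True XOR True = False
NOT (NOT (p3 XOR p1) OR (p1 AND p5)) IFF (p4 XOR (p4 AND ((p5 IFF p6) IMPLIES p6))) = False IFF False = True
p3 XOR p1 = True XOR True = False
p3 OR p4 = True OR True = True
NOT (p3 OR p4) = NOT True = False
p5 XOR NOT (p3 OR p4) = False XOR False = False
(p3 XOR p1) XOR (p5 XOR NOT (p3 OR p4)) = False XOR False = False
p1 OR p4 = True OR True = True
p1 AND p3 = True AND True = True
(p1 AND p3) XOR p6 = True XOR True = False
(p1 OR p4) XOR ((p1 AND p3) XOR p6) = True XOR False = True
((p3 XOR p1) XOR (p5 XOR NOT (p3 OR p4))) XOR ((p1 OR p4) XOR ((p1 AND p3) XOR p6)) = False XOR True = True
(NOT (NOT (p3 XOR p1) OR (p1 AND p5)) IFF (p4 XOR (p4 AND ((p5 IFF p6) IMPLIES p6)))) XOR (((p3 XOR p1) XOR (p5 XOR NOT (p3 OR p4))) XOR ((p1 OR p4) XOR ((p1 AND p3) XOR p6))) = True XOR True = False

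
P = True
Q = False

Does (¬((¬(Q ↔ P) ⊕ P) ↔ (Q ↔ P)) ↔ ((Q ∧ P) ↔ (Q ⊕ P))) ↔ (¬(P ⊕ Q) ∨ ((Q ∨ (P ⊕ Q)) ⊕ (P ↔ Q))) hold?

True

Q ↔ P = False ↔ True = False
¬(Q ↔ P) = ¬False = True
¬(Q ↔ P) ⊕ P = True ⊕ True = False
Q ↔ P = False ↔ True = False
(¬(Q ↔ P) ⊕ P) ↔ (Q ↔ P) = False ↔ False = True
¬((¬(Q ↔ P) ⊕ P) ↔ (Q ↔ P)) = ¬True = False
Q ∧ P = False ∧ True = False
Q ⊕ P = False ⊕ True = True
(Q ∧ P) ↔ (Q ⊕ P) = False ↔ True = False
¬((¬(Q ↔ P) ⊕ P) ↔ (Q ↔ P)) ↔ ((Q ∧ P) ↔ (Q ⊕ P)) = False ↔ False = True
P ⊕ Q = True ⊕ False = True
¬(P ⊕ Q) = ¬True = False
P ⊕ Q = True ⊕ False = True
Q ∨ (P ⊕ Q) = False ∨ True = True
P ↔ Q = True ↔ False = False
(Q ∨ (P ⊕ Q)) ⊕ (P ↔ Q) = True ⊕ False = True
¬(P ⊕ Q) ∨ ((Q ∨ (P ⊕ Q)) ⊕ (P ↔ Q)) = False ∨ True = True
(¬((¬(Q ↔ P) ⊕ P) ↔ (Q ↔ P)) ↔ ((Q ∧ P) ↔ (Q ⊕ P))) ↔ (¬(P ⊕ Q) ∨ ((Q ∨ (P ⊕ Q)) ⊕ (P ↔ Q))) = True ↔ True = True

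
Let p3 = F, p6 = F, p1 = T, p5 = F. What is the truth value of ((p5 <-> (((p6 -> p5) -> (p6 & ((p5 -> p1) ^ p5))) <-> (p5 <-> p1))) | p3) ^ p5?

p6 -> p5 = F -> F = T
p5 -> p1 = F -> T = T
(p5 -> p1) ^ p5 = T ^ F = T
p6 & ((p5 -> p1) ^ p5) = F & T = F
(p6 -> p5) -> (p6 & ((p5 -> p1) ^ p5)) = T -> F = F
p5 <-> p1 = F <-> T = F
((p6 -> p5) -> (p6 & ((p5 -> p1) ^ p5))) <-> (p5 <-> p1) = F <-> F = T
p5 <-> (((p6 -> p5) -> (p6 & ((p5 -> p1) ^ p5))) <-> (p5 <-> p1)) = F <-> T = F
(p5 <-> (((p6 -> p5) -> (p6 & ((p5 -> p1) ^ p5))) <-> (p5 <-> p1))) | p3 = F | F = F
((p5 <-> (((p6 -> p5) -> (p6 & ((p5 -> p1) ^ p5))) <-> (p5 <-> p1))) | p3) ^ p5 = F ^ F = F

F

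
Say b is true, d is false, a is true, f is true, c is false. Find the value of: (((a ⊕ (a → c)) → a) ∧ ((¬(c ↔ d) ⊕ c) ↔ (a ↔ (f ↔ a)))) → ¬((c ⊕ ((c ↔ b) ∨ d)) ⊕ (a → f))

a → c = True → False = False
a ⊕ (a → c) = True ⊕ False = True
(a ⊕ (a → c)) → a = True → True = True
c ↔ d = False ↔ False = True
¬(c ↔ d) = ¬True = False
¬(c ↔ d) ⊕ c = False ⊕ False = False
f ↔ a = True ↔ True = True
a ↔ (f ↔ a) = True ↔ True = True
(¬(c ↔ d) ⊕ c) ↔ (a ↔ (f ↔ a)) = False ↔ True = False
((a ⊕ (a → c)) → a) ∧ ((¬(c ↔ d) ⊕ c) ↔ (a ↔ (f ↔ a))) = True ∧ False = False
c ↔ b = False ↔ True = False
(c ↔ b) ∨ d = False ∨ False = False
c ⊕ ((c ↔ b) ∨ d) = False ⊕ False = False
a → f = True → True = True
(c ⊕ ((c ↔ b) ∨ d)) ⊕ (a → f) = False ⊕ True = True
¬((c ⊕ ((c ↔ b) ∨ d)) ⊕ (a → f)) = ¬True = False
(((a ⊕ (a → c)) → a) ∧ ((¬(c ↔ d) ⊕ c) ↔ (a ↔ (f ↔ a)))) → ¬((c ⊕ ((c ↔ b) ∨ d)) ⊕ (a → f)) = False → False = True

True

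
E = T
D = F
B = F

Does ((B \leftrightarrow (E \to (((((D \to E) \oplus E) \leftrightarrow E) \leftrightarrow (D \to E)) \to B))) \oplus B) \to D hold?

T

Substituting E=T, D=F, B=F:
D \to E = F \to T = T
(D \to E) \oplus E = T \oplus T = F
((D \to E) \oplus E) \leftrightarrow E = F \leftrightarrow T = F
D \to E = F \to T = T
(((D \to E) \oplus E) \leftrightarrow E) \leftrightarrow (D \to E) = F \leftrightarrow T = F
((((D \to E) \oplus E) \leftrightarrow E) \leftrightarrow (D \to E)) \to B = F \to F = T
E \to (((((D \to E) \oplus E) \leftrightarrow E) \leftrightarrow (D \to E)) \to B) = T \to T = T
B \leftrightarrow (E \to (((((D \to E) \oplus E) \leftrightarrow E) \leftrightarrow (D \to E)) \to B)) = F \leftrightarrow T = F
(B \leftrightarrow (E \to (((((D \to E) \oplus E) \leftrightarrow E) \leftrightarrow (D \to E)) \to B))) \oplus B = F \oplus F = F
((B \leftrightarrow (E \to (((((D \to E) \oplus E) \leftrightarrow E) \leftrightarrow (D \to E)) \to B))) \oplus B) \to D = F \to F = T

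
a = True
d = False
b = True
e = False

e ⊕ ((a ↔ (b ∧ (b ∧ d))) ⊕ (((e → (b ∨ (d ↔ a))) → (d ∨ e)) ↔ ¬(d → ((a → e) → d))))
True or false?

True

Substituting a=True, d=False, b=True, e=False:
b ∧ d = True ∧ False = False
b ∧ (b ∧ d) = True ∧ False = False
a ↔ (b ∧ (b ∧ d)) = True ↔ False = False
d ↔ a = False ↔ True = False
b ∨ (d ↔ a) = True ∨ False = True
e → (b ∨ (d ↔ a)) = False → True = True
d ∨ e = False ∨ False = False
(e → (b ∨ (d ↔ a))) → (d ∨ e) = True → False = False
a → e = True → False = False
(a → e) → d = False → False = True
d → ((a → e) → d) = False → True = True
¬(d → ((a → e) → d)) = ¬True = False
((e → (b ∨ (d ↔ a))) → (d ∨ e)) ↔ ¬(d → ((a → e) → d)) = False ↔ False = True
(a ↔ (b ∧ (b ∧ d))) ⊕ (((e → (b ∨ (d ↔ a))) → (d ∨ e)) ↔ ¬(d → ((a → e) → d))) = False ⊕ True = True
e ⊕ ((a ↔ (b ∧ (b ∧ d))) ⊕ (((e → (b ∨ (d ↔ a))) → (d ∨ e)) ↔ ¬(d → ((a → e) → d)))) = False ⊕ True = True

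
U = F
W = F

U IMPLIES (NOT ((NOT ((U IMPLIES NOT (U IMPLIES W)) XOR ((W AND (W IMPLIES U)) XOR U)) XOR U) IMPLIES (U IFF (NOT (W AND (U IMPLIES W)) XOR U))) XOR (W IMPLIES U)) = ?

Substituting U=F, W=F:
U IMPLIES W = F IMPLIES F = T
NOT (U IMPLIES W) = NOT T = F
U IMPLIES NOT (U IMPLIES W) = F IMPLIES F = T
W IMPLIES U = F IMPLIES F = T
W AND (W IMPLIES U) = F AND T = F
(W AND (W IMPLIES U)) XOR U = F XOR F = F
(U IMPLIES NOT (U IMPLIES W)) XOR ((W AND (W IMPLIES U)) XOR U) = T XOR F = T
NOT ((U IMPLIES NOT (U IMPLIES W)) XOR ((W AND (W IMPLIES U)) XOR U)) = NOT T = F
NOT ((U IMPLIES NOT (U IMPLIES W)) XOR ((W AND (W IMPLIES U)) XOR U)) XOR U = F XOR F = F
U IMPLIES W = F IMPLIES F = T
W AND (U IMPLIES W) = F AND T = F
NOT (W AND (U IMPLIES W)) = NOT F = T
NOT (W AND (U IMPLIES W)) XOR U = T XOR F = T
U IFF (NOT (W AND (U IMPLIES W)) XOR U) = F IFF T = F
(NOT ((U IMPLIES NOT (U IMPLIES W)) XOR ((W AND (W IMPLIES U)) XOR U)) XOR U) IMPLIES (U IFF (NOT (W AND (U IMPLIES W)) XOR U)) = F IMPLIES F = T
NOT ((NOT ((U IMPLIES NOT (U IMPLIES W)) XOR ((W AND (W IMPLIES U)) XOR U)) XOR U) IMPLIES (U IFF (NOT (W AND (U IMPLIES W)) XOR U))) = NOT T = F
W IMPLIES U = F IMPLIES F = T
NOT ((NOT ((U IMPLIES NOT (U IMPLIES W)) XOR ((W AND (W IMPLIES U)) XOR U)) XOR U) IMPLIES (U IFF (NOT (W AND (U IMPLIES W)) XOR U))) XOR (W IMPLIES U) = F XOR T = T
U IMPLIES (NOT ((NOT ((U IMPLIES NOT (U IMPLIES W)) XOR ((W AND (W IMPLIES U)) XOR U)) XOR U) IMPLIES (U IFF (NOT (W AND (U IMPLIES W)) XOR U))) XOR (W IMPLIES U)) = F IMPLIES T = T

T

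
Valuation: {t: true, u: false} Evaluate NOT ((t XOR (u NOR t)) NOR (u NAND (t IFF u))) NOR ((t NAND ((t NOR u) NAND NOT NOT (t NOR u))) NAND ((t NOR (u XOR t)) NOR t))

Substituting t=true, u=false:
u NOR t = false NOR true = false
t XOR (u NOR t) = true XOR false = true
t IFF u = true IFF false = false
u NAND (t IFF u) = false NAND false = true
(t XOR (u NOR t)) NOR (u NAND (t IFF u)) = true NOR true = false
NOT ((t XOR (u NOR t)) NOR (u NAND (t IFF u))) = NOT false = true
t NOR u = true NOR false = false
t NOR u = true NOR false = false
NOT (t NOR u) = NOT false = true
NOT NOT (t NOR u) = NOT true = false
(t NOR u) NAND NOT NOT (t NOR u) = false NAND false = true
t NAND ((t NOR u) NAND NOT NOT (t NOR u)) = true NAND true = false
u XOR t = false XOR true = true
t NOR (u XOR t) = true NOR true = false
(t NOR (u XOR t)) NOR t = false NOR true = false
(t NAND ((t NOR u) NAND NOT NOT (t NOR u))) NAND ((t NOR (u XOR t)) NOR t) = false NAND false = true
NOT ((t XOR (u NOR t)) NOR (u NAND (t IFF u))) NOR ((t NAND ((t NOR u) NAND NOT NOT (t NOR u))) NAND ((t NOR (u XOR t)) NOR t)) = true NOR true = false

false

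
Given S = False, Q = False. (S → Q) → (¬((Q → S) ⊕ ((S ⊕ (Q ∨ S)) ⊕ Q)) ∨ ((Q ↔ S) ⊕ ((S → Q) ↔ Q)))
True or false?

True

Substituting S=False, Q=False:
S → Q = False → False = True
Q → S = False → False = True
Q ∨ S = False ∨ False = False
S ⊕ (Q ∨ S) = False ⊕ False = False
(S ⊕ (Q ∨ S)) ⊕ Q = False ⊕ False = False
(Q → S) ⊕ ((S ⊕ (Q ∨ S)) ⊕ Q) = True ⊕ False = True
¬((Q → S) ⊕ ((S ⊕ (Q ∨ S)) ⊕ Q)) = ¬True = False
Q ↔ S = False ↔ False = True
S → Q = False → False = True
(S → Q) ↔ Q = True ↔ False = False
(Q ↔ S) ⊕ ((S → Q) ↔ Q) = True ⊕ False = True
¬((Q → S) ⊕ ((S ⊕ (Q ∨ S)) ⊕ Q)) ∨ ((Q ↔ S) ⊕ ((S → Q) ↔ Q)) = False ∨ True = True
(S → Q) → (¬((Q → S) ⊕ ((S ⊕ (Q ∨ S)) ⊕ Q)) ∨ ((Q ↔ S) ⊕ ((S → Q) ↔ Q))) = True → True = True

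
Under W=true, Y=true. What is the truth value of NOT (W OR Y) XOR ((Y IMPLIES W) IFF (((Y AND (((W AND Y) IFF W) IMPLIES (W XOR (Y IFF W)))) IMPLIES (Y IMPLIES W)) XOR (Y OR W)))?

Substituting W=true, Y=true:
W OR Y = true OR true = true
NOT (W OR Y) = NOT true = false
Y IMPLIES W = true IMPLIES true = true
W AND Y = true AND true = true
(W AND Y) IFF W = true IFF true = true
Y IFF W = true IFF true = true
W XOR (Y IFF W) = true XOR true = false
((W AND Y) IFF W) IMPLIES (W XOR (Y IFF W)) = true IMPLIES false = false
Y AND (((W AND Y) IFF W) IMPLIES (W XOR (Y IFF W))) = true AND false = false
Y IMPLIES W = true IMPLIES true = true
(Y AND (((W AND Y) IFF W) IMPLIES (W XOR (Y IFF W)))) IMPLIES (Y IMPLIES W) = false IMPLIES true = true
Y OR W = true OR true = true
((Y AND (((W AND Y) IFF W) IMPLIES (W XOR (Y IFF W)))) IMPLIES (Y IMPLIES W)) XOR (Y OR W) = true XOR true = false
(Y IMPLIES W) IFF (((Y AND (((W AND Y) IFF W) IMPLIES (W XOR (Y IFF W)))) IMPLIES (Y IMPLIES W)) XOR (Y OR W)) = true IFF false = false
NOT (W OR Y) XOR ((Y IMPLIES W) IFF (((Y AND (((W AND Y) IFF W) IMPLIES (W XOR (Y IFF W)))) IMPLIES (Y IMPLIES W)) XOR (Y OR W))) = false XOR false = false

false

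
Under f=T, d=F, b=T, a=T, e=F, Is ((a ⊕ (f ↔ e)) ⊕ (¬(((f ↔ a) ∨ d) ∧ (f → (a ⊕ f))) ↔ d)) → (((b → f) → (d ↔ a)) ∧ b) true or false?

Substituting f=T, d=F, b=T, a=T, e=F:
f ↔ e = T ↔ F = F
a ⊕ (f ↔ e) = T ⊕ F = T
f ↔ a = T ↔ T = T
(f ↔ a) ∨ d = T ∨ F = T
a ⊕ f = T ⊕ T = F
f → (a ⊕ f) = T → F = F
((f ↔ a) ∨ d) ∧ (f → (a ⊕ f)) = T ∧ F = F
¬(((f ↔ a) ∨ d) ∧ (f → (a ⊕ f))) = ¬F = T
¬(((f ↔ a) ∨ d) ∧ (f → (a ⊕ f))) ↔ d = T ↔ F = F
(a ⊕ (f ↔ e)) ⊕ (¬(((f ↔ a) ∨ d) ∧ (f → (a ⊕ f))) ↔ d) = T ⊕ F = T
b → f = T → T = T
d ↔ a = F ↔ T = F
(b → f) → (d ↔ a) = T → F = F
((b → f) → (d ↔ a)) ∧ b = F ∧ T = F
((a ⊕ (f ↔ e)) ⊕ (¬(((f ↔ a) ∨ d) ∧ (f → (a ⊕ f))) ↔ d)) → (((b → f) → (d ↔ a)) ∧ b) = T → F = F

F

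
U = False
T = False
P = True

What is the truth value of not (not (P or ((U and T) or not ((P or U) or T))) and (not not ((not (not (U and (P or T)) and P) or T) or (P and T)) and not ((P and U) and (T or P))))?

True

Substituting U=False, T=False, P=True:
U and T = False and False = False
P or U = True or False = True
(P or U) or T = True or False = True
not ((P or U) or T) = not True = False
(U and T) or not ((P or U) or T) = False or False = False
P or ((U and T) or not ((P or U) or T)) = True or False = True
not (P or ((U and T) or not ((P or U) or T))) = not True = False
P or T = True or False = True
U and (P or T) = False and True = False
not (U and (P or T)) = not False = True
not (U and (P or T)) and P = True and True = True
not (not (U and (P or T)) and P) = not True = False
not (not (U and (P or T)) and P) or T = False or False = False
P and T = True and False = False
(not (not (U and (P or T)) and P) or T) or (P and T) = False or False = False
not ((not (not (U and (P or T)) and P) or T) or (P and T)) = not False = True
not not ((not (not (U and (P or T)) and P) or T) or (P and T)) = not True = False
P and U = True and False = False
T or P = False or True = True
(P and U) and (T or P) = False and True = False
not ((P and U) and (T or P)) = not False = True
not not ((not (not (U and (P or T)) and P) or T) or (P and T)) and not ((P and U) and (T or P)) = False and True = False
not (P or ((U and T) or not ((P or U) or T))) and (not not ((not (not (U and (P or T)) and P) or T) or (P and T)) and not ((P and U) and (T or P))) = False and False = False
not (not (P or ((U and T) or not ((P or U) or T))) and (not not ((not (not (U and (P or T)) and P) or T) or (P and T)) and not ((P and U) and (T or P)))) = not False = True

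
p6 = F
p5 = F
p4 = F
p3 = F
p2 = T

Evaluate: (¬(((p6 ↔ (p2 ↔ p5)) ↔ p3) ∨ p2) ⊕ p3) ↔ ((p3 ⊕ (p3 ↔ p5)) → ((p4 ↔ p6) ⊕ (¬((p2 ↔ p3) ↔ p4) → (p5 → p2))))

T

Substituting p6=F, p5=F, p4=F, p3=F, p2=T:
p2 ↔ p5 = T ↔ F = F
p6 ↔ (p2 ↔ p5) = F ↔ F = T
(p6 ↔ (p2 ↔ p5)) ↔ p3 = T ↔ F = F
((p6 ↔ (p2 ↔ p5)) ↔ p3) ∨ p2 = F ∨ T = T
¬(((p6 ↔ (p2 ↔ p5)) ↔ p3) ∨ p2) = ¬T = F
¬(((p6 ↔ (p2 ↔ p5)) ↔ p3) ∨ p2) ⊕ p3 = F ⊕ F = F
p3 ↔ p5 = F ↔ F = T
p3 ⊕ (p3 ↔ p5) = F ⊕ T = T
p4 ↔ p6 = F ↔ F = T
p2 ↔ p3 = T ↔ F = F
(p2 ↔ p3) ↔ p4 = F ↔ F = T
¬((p2 ↔ p3) ↔ p4) = ¬T = F
p5 → p2 = F → T = T
¬((p2 ↔ p3) ↔ p4) → (p5 → p2) = F → T = T
(p4 ↔ p6) ⊕ (¬((p2 ↔ p3) ↔ p4) → (p5 → p2)) = T ⊕ T = F
(p3 ⊕ (p3 ↔ p5)) → ((p4 ↔ p6) ⊕ (¬((p2 ↔ p3) ↔ p4) → (p5 → p2))) = T → F = F
(¬(((p6 ↔ (p2 ↔ p5)) ↔ p3) ∨ p2) ⊕ p3) ↔ ((p3 ⊕ (p3 ↔ p5)) → ((p4 ↔ p6) ⊕ (¬((p2 ↔ p3) ↔ p4) → (p5 → p2)))) = F ↔ F = T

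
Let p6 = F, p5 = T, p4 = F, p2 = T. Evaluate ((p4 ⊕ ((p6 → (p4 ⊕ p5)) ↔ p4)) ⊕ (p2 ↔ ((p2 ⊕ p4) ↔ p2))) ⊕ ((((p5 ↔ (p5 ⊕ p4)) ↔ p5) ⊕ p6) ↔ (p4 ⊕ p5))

p4 ⊕ p5 = F ⊕ T = T
p6 → (p4 ⊕ p5) = F → T = T
(p6 → (p4 ⊕ p5)) ↔ p4 = T ↔ F = F
p4 ⊕ ((p6 → (p4 ⊕ p5)) ↔ p4) = F ⊕ F = F
p2 ⊕ p4 = T ⊕ F = T
(p2 ⊕ p4) ↔ p2 = T ↔ T = T
p2 ↔ ((p2 ⊕ p4) ↔ p2) = T ↔ T = T
(p4 ⊕ ((p6 → (p4 ⊕ p5)) ↔ p4)) ⊕ (p2 ↔ ((p2 ⊕ p4) ↔ p2)) = F ⊕ T = T
p5 ⊕ p4 = T ⊕ F = T
p5 ↔ (p5 ⊕ p4) = T ↔ T = T
(p5 ↔ (p5 ⊕ p4)) ↔ p5 = T ↔ T = T
((p5 ↔ (p5 ⊕ p4)) ↔ p5) ⊕ p6 = T ⊕ F = T
p4 ⊕ p5 = F ⊕ T = T
(((p5 ↔ (p5 ⊕ p4)) ↔ p5) ⊕ p6) ↔ (p4 ⊕ p5) = T ↔ T = T
((p4 ⊕ ((p6 → (p4 ⊕ p5)) ↔ p4)) ⊕ (p2 ↔ ((p2 ⊕ p4) ↔ p2))) ⊕ ((((p5 ↔ (p5 ⊕ p4)) ↔ p5) ⊕ p6) ↔ (p4 ⊕ p5)) = T ⊕ T = F

F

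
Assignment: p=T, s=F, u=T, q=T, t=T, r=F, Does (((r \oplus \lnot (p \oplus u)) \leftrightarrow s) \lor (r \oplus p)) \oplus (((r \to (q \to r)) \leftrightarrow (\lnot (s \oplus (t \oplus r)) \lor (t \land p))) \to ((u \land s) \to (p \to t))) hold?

F

p \oplus u = T \oplus T = F
\lnot (p \oplus u) = \lnot F = T
r \oplus \lnot (p \oplus u) = F \oplus T = T
(r \oplus \lnot (p \oplus u)) \leftrightarrow s = T \leftrightarrow F = F
r \oplus p = F \oplus T = T
((r \oplus \lnot (p \oplus u)) \leftrightarrow s) \lor (r \oplus p) = F \lor T = T
q \to r = T \to F = F
r \to (q \to r) = F \to F = T
t \oplus r = T \oplus F = T
s \oplus (t \oplus r) = F \oplus T = T
\lnot (s \oplus (t \oplus r)) = \lnot T = F
t \land p = T \land T = T
\lnot (s \oplus (t \oplus r)) \lor (t \land p) = F \lor T = T
(r \to (q \to r)) \leftrightarrow (\lnot (s \oplus (t \oplus r)) \lor (t \land p)) = T \leftrightarrow T = T
u \land s = T \land F = F
p \to t = T \to T = T
(u \land s) \to (p \to t) = F \to T = T
((r \to (q \to r)) \leftrightarrow (\lnot (s \oplus (t \oplus r)) \lor (t \land p))) \to ((u \land s) \to (p \to t)) = T \to T = T
(((r \oplus \lnot (p \oplus u)) \leftrightarrow s) \lor (r \oplus p)) \oplus (((r \to (q \to r)) \leftrightarrow (\lnot (s \oplus (t \oplus r)) \lor (t \land p))) \to ((u \land s) \to (p \to t))) = T \oplus T = F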